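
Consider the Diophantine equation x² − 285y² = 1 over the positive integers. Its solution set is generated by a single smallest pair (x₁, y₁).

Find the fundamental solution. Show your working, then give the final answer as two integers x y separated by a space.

2431 144

[16; 1,7,2,7,1,32] for √285; ℓ=6 ⇒ convergent index 5
step 0: (16, 1)  from 16·(1,0) + (0,1)
…
step 4: (2144, 127)  from 7·(287,17) + (135,8)
step 5: (2431, 144)  from 1·(2144,127) + (287,17)
fundamental: x₁=2431, y₁=144  (since 5909761 − 285·20736 = 1)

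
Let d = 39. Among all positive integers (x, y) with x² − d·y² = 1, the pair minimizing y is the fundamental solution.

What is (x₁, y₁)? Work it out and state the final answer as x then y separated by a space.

25 4

d=39: √d = [6; 4,12] (ℓ=2, even), read p_1/q_1
k=0  a_k=6  p_k/q_k = 6/1
k=1  a_k=4  p_k/q_k = 25/4
(x₁, y₁) = (25, 4);  25² − 39·4² = 1 ✓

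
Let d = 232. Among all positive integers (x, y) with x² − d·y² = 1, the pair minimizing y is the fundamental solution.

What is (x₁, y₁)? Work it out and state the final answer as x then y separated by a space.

19603 1287

√232 = [15; 4,3,7,3,4,30, …], period ℓ=6 (even) → k=5
step 0: (15, 1)  from 15·(1,0) + (0,1)
…
step 4: (4539, 298)  from 3·(1447,95) + (198,13)
step 5: (19603, 1287)  from 4·(4539,298) + (1447,95)
→ (19603, 1287).  Check: 19603²=384277609, 232·1287²=384277608, difference 1.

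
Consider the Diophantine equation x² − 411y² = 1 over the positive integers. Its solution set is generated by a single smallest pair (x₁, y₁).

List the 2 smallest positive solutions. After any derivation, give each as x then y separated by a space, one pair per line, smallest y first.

49730 2453
4946145799 243975380

√411 = [20; 3,1,1,1,19,1,1,1,3,40, …], period ℓ=10 (even) → k=9
k=0  a_k=20  p_k/q_k = 20/1
…
k=2  a_k=1  p_k/q_k = 81/4
k=3  a_k=1  p_k/q_k = 142/7
…
k=5  a_k=19  p_k/q_k = 4379/216
k=6  a_k=1  p_k/q_k = 4602/227
…
k=8  a_k=1  p_k/q_k = 13583/670
k=9  a_k=3  p_k/q_k = 49730/2453
→ (49730, 2453).  Check: 49730²=2473072900, 411·2453²=2473072899, difference 1.
k=2:  x_2 = 49730·49730+411·2453·2453 = 4946145799,  y_2 = 49730·2453+2453·49730 = 243975380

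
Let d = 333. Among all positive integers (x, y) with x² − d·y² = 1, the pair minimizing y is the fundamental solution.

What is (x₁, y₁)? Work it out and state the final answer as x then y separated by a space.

d=333: √d = [18; 4,36] (ℓ=2, even), read p_1/q_1
a_0=18:  p_0=18·1+0=18,  q_0=18·0+1=1
a_1=4:  p_1=4·18+1=73,  q_1=4·1+0=4
(x₁, y₁) = (73, 4);  73² − 333·4² = 1 ✓

73 4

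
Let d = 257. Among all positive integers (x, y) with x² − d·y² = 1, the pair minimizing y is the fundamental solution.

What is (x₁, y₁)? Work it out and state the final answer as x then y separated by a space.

√257 = [16; 32, …], period ℓ=1 (odd) → k=1
step 0: (16, 1)  from 16·(1,0) + (0,1)
step 1: (513, 32)  from 32·(16,1) + (1,0)
(x₁, y₁) = (513, 32);  513² − 257·32² = 1 ✓

513 32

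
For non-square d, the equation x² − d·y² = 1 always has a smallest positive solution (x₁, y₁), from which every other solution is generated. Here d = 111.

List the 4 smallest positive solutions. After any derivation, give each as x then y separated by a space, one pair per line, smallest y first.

295 28
174049 16520
102688615 9746772
60586108801 5750578960

√111 → a₀=10, period (1,1,6,1,1,20); ℓ=6 even so k=5
step 0: (10, 1)  from 10·(1,0) + (0,1)
step 1: (11, 1)  from 1·(10,1) + (1,0)
step 2: (21, 2)  from 1·(11,1) + (10,1)
step 3: (137, 13)  from 6·(21,2) + (11,1)
step 4: (158, 15)  from 1·(137,13) + (21,2)
step 5: (295, 28)  from 1·(158,15) + (137,13)
(x₁, y₁) = (295, 28);  295² − 111·28² = 1 ✓
(x_2, y_2) = (295·295 + 111·28·28, 295·28 + 28·295) = (174049, 16520)
(x_3, y_3) = (295·174049 + 111·28·16520, 295·16520 + 28·174049) = (102688615, 9746772)
(x_4, y_4) = (295·102688615 + 111·28·9746772, 295·9746772 + 28·102688615) = (60586108801, 5750578960)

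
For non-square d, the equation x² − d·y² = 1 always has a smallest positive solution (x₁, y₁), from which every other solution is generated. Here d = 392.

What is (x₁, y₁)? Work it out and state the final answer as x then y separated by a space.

99 5

d=392: √d = [19; 1,3,1,38] (ℓ=4, even), read p_3/q_3
step 0: (19, 1)  from 19·(1,0) + (0,1)
…
step 2: (79, 4)  from 3·(20,1) + (19,1)
step 3: (99, 5)  from 1·(79,4) + (20,1)
(x₁, y₁) = (99, 5);  99² − 392·5² = 1 ✓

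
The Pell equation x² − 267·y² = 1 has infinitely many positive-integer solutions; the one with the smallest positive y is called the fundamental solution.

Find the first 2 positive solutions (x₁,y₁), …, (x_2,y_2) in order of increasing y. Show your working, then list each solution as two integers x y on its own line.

2402 147
11539207 706188

√267 = [16; 2,1,15,1,2,32, …], period ℓ=6 (even) → k=5
a_0=16:  p_0=16·1+0=16,  q_0=16·0+1=1
a_1=2:  p_1=2·16+1=33,  q_1=2·1+0=2
…
a_3=15:  p_3=15·49+33=768,  q_3=15·3+2=47
a_4=1:  p_4=1·768+49=817,  q_4=1·47+3=50
a_5=2:  p_5=2·817+768=2402,  q_5=2·50+47=147
(x₁, y₁) = (2402, 147);  2402² − 267·147² = 1 ✓
(x_2, y_2) = (2402·2402 + 267·147·147, 2402·147 + 147·2402) = (11539207, 706188)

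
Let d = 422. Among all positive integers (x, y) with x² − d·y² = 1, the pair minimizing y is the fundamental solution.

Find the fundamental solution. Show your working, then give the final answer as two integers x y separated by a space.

7022501 341850

d=422: √d = [20; 1,1,5,2,1,…,1,1,40] (ℓ=14, even), read p_13/q_13
k=0  a_k=20  p_k/q_k = 20/1
k=1  a_k=1  p_k/q_k = 21/1
k=2  a_k=1  p_k/q_k = 41/2
…
k=4  a_k=2  p_k/q_k = 493/24
k=5  a_k=1  p_k/q_k = 719/35
k=6  a_k=3  p_k/q_k = 2650/129
k=7  a_k=20  p_k/q_k = 53719/2615
k=8  a_k=3  p_k/q_k = 163807/7974
k=9  a_k=1  p_k/q_k = 217526/10589
k=10  a_k=2  p_k/q_k = 598859/29152
k=11  a_k=5  p_k/q_k = 3211821/156349
k=12  a_k=1  p_k/q_k = 3810680/185501
k=13  a_k=1  p_k/q_k = 7022501/341850
→ (7022501, 341850).  Check: 7022501²=49315520295001, 422·341850²=49315520295000, difference 1.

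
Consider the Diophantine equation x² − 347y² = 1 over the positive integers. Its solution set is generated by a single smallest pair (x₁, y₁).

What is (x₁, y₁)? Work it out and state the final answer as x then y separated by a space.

d=347: √d = [18; 1,1,1,2,4,…,1,1,36] (ℓ=14, even), read p_13/q_13
k=0  a_k=18  p_k/q_k = 18/1
k=1  a_k=1  p_k/q_k = 19/1
k=2  a_k=1  p_k/q_k = 37/2
k=3  a_k=1  p_k/q_k = 56/3
k=4  a_k=2  p_k/q_k = 149/8
…
k=11  a_k=1  p_k/q_k = 238717/12815
k=12  a_k=1  p_k/q_k = 402885/21628
k=13  a_k=1  p_k/q_k = 641602/34443
fundamental: x₁=641602, y₁=34443  (since 411653126404 − 347·1186320249 = 1)

641602 34443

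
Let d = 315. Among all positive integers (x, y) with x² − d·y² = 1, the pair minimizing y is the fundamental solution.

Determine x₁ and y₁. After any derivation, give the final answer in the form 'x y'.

71 4

d=315: √d = [17; 1,2,1,34] (ℓ=4, even), read p_3/q_3
k=0  a_k=17  p_k/q_k = 17/1
k=1  a_k=1  p_k/q_k = 18/1
k=2  a_k=2  p_k/q_k = 53/3
k=3  a_k=1  p_k/q_k = 71/4
→ (71, 4).  Check: 71²=5041, 315·4²=5040, difference 1.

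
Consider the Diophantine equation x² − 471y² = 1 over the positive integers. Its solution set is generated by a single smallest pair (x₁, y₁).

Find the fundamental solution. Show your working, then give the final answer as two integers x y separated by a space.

7838695 361188

√471 = [21; 1,2,2,1,3,…,2,1,42, …], period ℓ=14 (even) → k=13
k=0  a_k=21  p_k/q_k = 21/1
…
k=2  a_k=2  p_k/q_k = 65/3
…
k=4  a_k=1  p_k/q_k = 217/10
…
k=6  a_k=4  p_k/q_k = 3429/158
…
k=8  a_k=4  p_k/q_k = 198665/9154
…
k=10  a_k=1  p_k/q_k = 843469/38865
k=11  a_k=2  p_k/q_k = 2331742/107441
k=12  a_k=2  p_k/q_k = 5506953/253747
k=13  a_k=1  p_k/q_k = 7838695/361188
→ (7838695, 361188).  Check: 7838695²=61445139303025, 471·361188²=61445139303024, difference 1.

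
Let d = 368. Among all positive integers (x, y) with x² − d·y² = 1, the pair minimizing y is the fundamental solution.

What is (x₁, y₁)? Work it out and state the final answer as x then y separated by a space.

d=368: √d = [19; 5,2,5,38] (ℓ=4, even), read p_3/q_3
step 0: (19, 1)  from 19·(1,0) + (0,1)
…
step 2: (211, 11)  from 2·(96,5) + (19,1)
step 3: (1151, 60)  from 5·(211,11) + (96,5)
fundamental: x₁=1151, y₁=60  (since 1324801 − 368·3600 = 1)

1151 60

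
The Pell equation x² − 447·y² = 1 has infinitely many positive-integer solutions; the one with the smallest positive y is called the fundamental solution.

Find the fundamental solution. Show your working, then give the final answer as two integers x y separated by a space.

√447 = [21; 7,42, …], period ℓ=2 (even) → k=1
i=0: a=21 ⇒ p=21, q=1
i=1: a=7 ⇒ p=148, q=7
fundamental: x₁=148, y₁=7  (since 21904 − 447·49 = 1)

148 7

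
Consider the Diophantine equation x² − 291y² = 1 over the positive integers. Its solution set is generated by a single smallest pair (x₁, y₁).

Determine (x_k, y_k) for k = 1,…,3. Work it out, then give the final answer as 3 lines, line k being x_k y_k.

√291 = [17; 17,34, …], period ℓ=2 (even) → k=1
k=0  a_k=17  p_k/q_k = 17/1
k=1  a_k=17  p_k/q_k = 290/17
(x₁, y₁) = (290, 17);  290² − 291·17² = 1 ✓
(290+17√291)^2 = 168199 + 9860√291
(290+17√291)^3 = 97555130 + 5718783√291

290 17
168199 9860
97555130 5718783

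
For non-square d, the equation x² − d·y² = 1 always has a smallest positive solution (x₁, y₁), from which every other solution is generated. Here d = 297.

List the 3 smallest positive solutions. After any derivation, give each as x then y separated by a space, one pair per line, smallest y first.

√297 = [17; 4,3,1,1,2,1,1,3,4,34, …], period ℓ=10 (even) → k=9
i=0: a=17 ⇒ p=17, q=1
…
i=8: a=3 ⇒ p=11357, q=659
i=9: a=4 ⇒ p=48599, q=2820
fundamental: x₁=48599, y₁=2820  (since 2361862801 − 297·7952400 = 1)
n=2: (48599,2820)∘(48599,2820) = (48599·48599+297·2820·2820, 48599·2820+2820·48599) = (4723725601,274098360)
n=3: (4723725601,274098360)∘(48599,2820) = (48599·4723725601+297·2820·274098360, 48599·274098360+2820·4723725601) = (459136680917399,26641812392460)

48599 2820
4723725601 274098360
459136680917399 26641812392460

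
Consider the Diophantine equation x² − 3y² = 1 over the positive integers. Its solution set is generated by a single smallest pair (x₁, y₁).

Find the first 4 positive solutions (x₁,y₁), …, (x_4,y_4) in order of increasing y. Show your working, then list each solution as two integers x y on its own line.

2 1
7 4
26 15
97 56

[1; 1,2] for √3; ℓ=2 ⇒ convergent index 1
i=0: a=1 ⇒ p=1, q=1
i=1: a=1 ⇒ p=2, q=1
(x₁, y₁) = (2, 1);  2² − 3·1² = 1 ✓
(x_2, y_2) = (2·2 + 3·1·1, 2·1 + 1·2) = (7, 4)
(x_3, y_3) = (2·7 + 3·1·4, 2·4 + 1·7) = (26, 15)
(x_4, y_4) = (2·26 + 3·1·15, 2·15 + 1·26) = (97, 56)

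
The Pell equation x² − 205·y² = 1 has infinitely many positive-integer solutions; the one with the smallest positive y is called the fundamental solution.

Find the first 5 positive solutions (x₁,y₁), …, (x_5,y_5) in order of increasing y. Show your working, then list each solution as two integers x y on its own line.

39689 2772
3150433441 220035816
250075105640009 17466002999676
19850461732342200961 1386416385888245712
1575689951139784122242249 110050959861571165127460

√205 → a₀=14, period (3,6,1,4,1,6,3,28); ℓ=8 even so k=7
a_0=14:  p_0=14·1+0=14,  q_0=14·0+1=1
…
a_2=6:  p_2=6·43+14=272,  q_2=6·3+1=19
…
a_4=4:  p_4=4·315+272=1532,  q_4=4·22+19=107
…
a_6=6:  p_6=6·1847+1532=12614,  q_6=6·129+107=881
a_7=3:  p_7=3·12614+1847=39689,  q_7=3·881+129=2772
→ (39689, 2772).  Check: 39689²=1575216721, 205·2772²=1575216720, difference 1.
(x_2, y_2) = (39689·39689 + 205·2772·2772, 39689·2772 + 2772·39689) = (3150433441, 220035816)
(x_3, y_3) = (39689·3150433441 + 205·2772·220035816, 39689·220035816 + 2772·3150433441) = (250075105640009, 17466002999676)
(x_4, y_4) = (39689·250075105640009 + 205·2772·17466002999676, 39689·17466002999676 + 2772·250075105640009) = (19850461732342200961, 1386416385888245712)
(x_5, y_5) = (39689·19850461732342200961 + 205·2772·1386416385888245712, 39689·1386416385888245712 + 2772·19850461732342200961) = (1575689951139784122242249, 110050959861571165127460)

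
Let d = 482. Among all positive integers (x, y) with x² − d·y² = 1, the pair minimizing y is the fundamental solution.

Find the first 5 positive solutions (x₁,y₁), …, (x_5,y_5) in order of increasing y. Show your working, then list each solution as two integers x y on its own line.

483 22
466577 21252
450712899 20529410
435388193857 19831388808
420584544552963 19157101059118

√482 = [21; 1,20,1,42, …], period ℓ=4 (even) → k=3
a_0=21:  p_0=21·1+0=21,  q_0=21·0+1=1
a_1=1:  p_1=1·21+1=22,  q_1=1·1+0=1
a_2=20:  p_2=20·22+21=461,  q_2=20·1+1=21
a_3=1:  p_3=1·461+22=483,  q_3=1·21+1=22
(x₁, y₁) = (483, 22);  483² − 482·22² = 1 ✓
k=2:  x_2 = 483·483+482·22·22 = 466577,  y_2 = 483·22+22·483 = 21252
k=3:  x_3 = 483·466577+482·22·21252 = 450712899,  y_3 = 483·21252+22·466577 = 20529410
k=4:  x_4 = 483·450712899+482·22·20529410 = 435388193857,  y_4 = 483·20529410+22·450712899 = 19831388808
k=5:  x_5 = 483·435388193857+482·22·19831388808 = 420584544552963,  y_5 = 483·19831388808+22·435388193857 = 19157101059118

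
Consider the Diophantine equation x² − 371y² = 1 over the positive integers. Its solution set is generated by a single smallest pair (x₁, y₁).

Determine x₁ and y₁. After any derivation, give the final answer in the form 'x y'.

1695 88

[19; 3,1,4,1,3,38] for √371; ℓ=6 ⇒ convergent index 5
i=0: a=19 ⇒ p=19, q=1
…
i=4: a=1 ⇒ p=443, q=23
i=5: a=3 ⇒ p=1695, q=88
→ (1695, 88).  Check: 1695²=2873025, 371·88²=2873024, difference 1.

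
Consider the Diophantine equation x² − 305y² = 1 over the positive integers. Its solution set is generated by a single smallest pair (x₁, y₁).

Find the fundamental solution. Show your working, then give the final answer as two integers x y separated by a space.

√305 → a₀=17, period (2,6,2,34); ℓ=4 even so k=3
i=0: a=17 ⇒ p=17, q=1
…
i=2: a=6 ⇒ p=227, q=13
i=3: a=2 ⇒ p=489, q=28
(x₁, y₁) = (489, 28);  489² − 305·28² = 1 ✓

489 28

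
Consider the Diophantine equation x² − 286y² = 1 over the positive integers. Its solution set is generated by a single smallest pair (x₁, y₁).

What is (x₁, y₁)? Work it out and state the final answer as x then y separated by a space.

d=286: √d = [16; 1,10,3,3,2,3,3,10,1,32] (ℓ=10, even), read p_9/q_9
i=0: a=16 ⇒ p=16, q=1
…
i=7: a=3 ⇒ p=49703, q=2939
i=8: a=10 ⇒ p=512132, q=30283
i=9: a=1 ⇒ p=561835, q=33222
fundamental: x₁=561835, y₁=33222  (since 315658567225 − 286·1103701284 = 1)

561835 33222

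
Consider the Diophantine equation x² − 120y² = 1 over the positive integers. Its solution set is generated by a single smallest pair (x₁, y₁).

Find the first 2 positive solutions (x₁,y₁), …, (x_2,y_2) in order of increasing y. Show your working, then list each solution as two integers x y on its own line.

11 1
241 22

√120 = [10; 1,20, …], period ℓ=2 (even) → k=1
i=0: a=10 ⇒ p=10, q=1
i=1: a=1 ⇒ p=11, q=1
(x₁, y₁) = (11, 1);  11² − 120·1² = 1 ✓
k=2:  x_2 = 11·11+120·1·1 = 241,  y_2 = 11·1+1·11 = 22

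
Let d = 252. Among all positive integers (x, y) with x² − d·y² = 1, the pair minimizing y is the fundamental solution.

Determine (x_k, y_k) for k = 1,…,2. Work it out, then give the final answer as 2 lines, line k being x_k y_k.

127 8
32257 2032

√252 = [15; 1,6,1,30, …], period ℓ=4 (even) → k=3
step 0: (15, 1)  from 15·(1,0) + (0,1)
…
step 2: (111, 7)  from 6·(16,1) + (15,1)
step 3: (127, 8)  from 1·(111,7) + (16,1)
→ (127, 8).  Check: 127²=16129, 252·8²=16128, difference 1.
k=2:  x_2 = 127·127+252·8·8 = 32257,  y_2 = 127·8+8·127 = 2032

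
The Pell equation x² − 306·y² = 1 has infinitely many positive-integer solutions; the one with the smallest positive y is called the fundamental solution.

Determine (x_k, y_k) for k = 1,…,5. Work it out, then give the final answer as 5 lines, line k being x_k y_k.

35 2
2449 140
171395 9798
11995201 685720
839492675 47990602

√306 → a₀=17, period (2,34); ℓ=2 even so k=1
k=0  a_k=17  p_k/q_k = 17/1
k=1  a_k=2  p_k/q_k = 35/2
→ (35, 2).  Check: 35²=1225, 306·2²=1224, difference 1.
(x_2, y_2) = (35·35 + 306·2·2, 35·2 + 2·35) = (2449, 140)
(x_3, y_3) = (35·2449 + 306·2·140, 35·140 + 2·2449) = (171395, 9798)
(x_4, y_4) = (35·171395 + 306·2·9798, 35·9798 + 2·171395) = (11995201, 685720)
(x_5, y_5) = (35·11995201 + 306·2·685720, 35·685720 + 2·11995201) = (839492675, 47990602)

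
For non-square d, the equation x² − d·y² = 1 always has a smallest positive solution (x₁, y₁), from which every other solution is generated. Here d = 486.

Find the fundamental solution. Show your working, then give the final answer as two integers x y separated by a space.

d=486: √d = [22; 22,44] (ℓ=2, even), read p_1/q_1
a_0=22:  p_0=22·1+0=22,  q_0=22·0+1=1
a_1=22:  p_1=22·22+1=485,  q_1=22·1+0=22
fundamental: x₁=485, y₁=22  (since 235225 − 486·484 = 1)

485 22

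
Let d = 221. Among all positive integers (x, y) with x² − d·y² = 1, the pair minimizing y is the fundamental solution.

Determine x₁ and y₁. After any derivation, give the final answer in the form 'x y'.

√221 → a₀=14, period (1,6,2,6,1,28); ℓ=6 even so k=5
i=0: a=14 ⇒ p=14, q=1
…
i=2: a=6 ⇒ p=104, q=7
…
i=4: a=6 ⇒ p=1442, q=97
i=5: a=1 ⇒ p=1665, q=112
fundamental: x₁=1665, y₁=112  (since 2772225 − 221·12544 = 1)

1665 112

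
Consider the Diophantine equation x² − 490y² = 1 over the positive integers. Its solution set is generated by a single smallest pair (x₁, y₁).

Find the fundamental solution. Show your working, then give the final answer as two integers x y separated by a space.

1039681 46968

√490 = [22; 7,2,1,4,4,4,1,2,7,44, …], period ℓ=10 (even) → k=9
step 0: (22, 1)  from 22·(1,0) + (0,1)
step 1: (155, 7)  from 7·(22,1) + (1,0)
…
step 7: (50315, 2273)  from 1·(40708,1839) + (9607,434)
step 8: (141338, 6385)  from 2·(50315,2273) + (40708,1839)
step 9: (1039681, 46968)  from 7·(141338,6385) + (50315,2273)
fundamental: x₁=1039681, y₁=46968  (since 1080936581761 − 490·2205993024 = 1)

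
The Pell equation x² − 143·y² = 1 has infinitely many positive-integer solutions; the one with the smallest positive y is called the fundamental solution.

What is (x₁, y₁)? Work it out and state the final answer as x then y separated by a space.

12 1

√143 = [11; 1,22, …], period ℓ=2 (even) → k=1
a_0=11:  p_0=11·1+0=11,  q_0=11·0+1=1
a_1=1:  p_1=1·11+1=12,  q_1=1·1+0=1
(x₁, y₁) = (12, 1);  12² − 143·1² = 1 ✓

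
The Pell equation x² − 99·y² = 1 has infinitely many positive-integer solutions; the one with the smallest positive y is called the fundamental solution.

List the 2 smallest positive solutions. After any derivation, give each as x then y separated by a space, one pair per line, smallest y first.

10 1
199 20

√99 → a₀=9, period (1,18); ℓ=2 even so k=1
step 0: (9, 1)  from 9·(1,0) + (0,1)
step 1: (10, 1)  from 1·(9,1) + (1,0)
(x₁, y₁) = (10, 1);  10² − 99·1² = 1 ✓
(x_2, y_2) = (10·10 + 99·1·1, 10·1 + 1·10) = (199, 20)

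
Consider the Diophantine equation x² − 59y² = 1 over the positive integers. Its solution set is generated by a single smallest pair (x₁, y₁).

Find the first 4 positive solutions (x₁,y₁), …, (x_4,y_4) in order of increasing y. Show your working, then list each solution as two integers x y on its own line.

d=59: √d = [7; 1,2,7,2,1,14] (ℓ=6, even), read p_5/q_5
i=0: a=7 ⇒ p=7, q=1
i=1: a=1 ⇒ p=8, q=1
i=2: a=2 ⇒ p=23, q=3
…
i=4: a=2 ⇒ p=361, q=47
i=5: a=1 ⇒ p=530, q=69
→ (530, 69).  Check: 530²=280900, 59·69²=280899, difference 1.
k=2:  x_2 = 530·530+59·69·69 = 561799,  y_2 = 530·69+69·530 = 73140
k=3:  x_3 = 530·561799+59·69·73140 = 595506410,  y_3 = 530·73140+69·561799 = 77528331
k=4:  x_4 = 530·595506410+59·69·77528331 = 631236232801,  y_4 = 530·77528331+69·595506410 = 82179957720

530 69
561799 73140
595506410 77528331
631236232801 82179957720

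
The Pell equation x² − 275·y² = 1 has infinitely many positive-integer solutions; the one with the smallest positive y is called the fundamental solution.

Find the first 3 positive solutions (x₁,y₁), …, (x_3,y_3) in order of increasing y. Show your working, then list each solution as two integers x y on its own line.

d=275: √d = [16; 1,1,2,1,1,32] (ℓ=6, even), read p_5/q_5
step 0: (16, 1)  from 16·(1,0) + (0,1)
…
step 2: (33, 2)  from 1·(17,1) + (16,1)
step 3: (83, 5)  from 2·(33,2) + (17,1)
step 4: (116, 7)  from 1·(83,5) + (33,2)
step 5: (199, 12)  from 1·(116,7) + (83,5)
fundamental: x₁=199, y₁=12  (since 39601 − 275·144 = 1)
n=2: (199,12)∘(199,12) = (199·199+275·12·12, 199·12+12·199) = (79201,4776)
n=3: (79201,4776)∘(199,12) = (199·79201+275·12·4776, 199·4776+12·79201) = (31521799,1900836)

199 12
79201 4776
31521799 1900836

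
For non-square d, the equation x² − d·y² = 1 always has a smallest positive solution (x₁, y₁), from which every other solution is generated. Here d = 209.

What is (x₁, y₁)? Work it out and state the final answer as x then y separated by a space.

√209 = [14; 2,5,3,2,3,5,2,28, …], period ℓ=8 (even) → k=7
step 0: (14, 1)  from 14·(1,0) + (0,1)
…
step 2: (159, 11)  from 5·(29,2) + (14,1)
step 3: (506, 35)  from 3·(159,11) + (29,2)
step 4: (1171, 81)  from 2·(506,35) + (159,11)
step 5: (4019, 278)  from 3·(1171,81) + (506,35)
step 6: (21266, 1471)  from 5·(4019,278) + (1171,81)
step 7: (46551, 3220)  from 2·(21266,1471) + (4019,278)
(x₁, y₁) = (46551, 3220);  46551² − 209·3220² = 1 ✓

46551 3220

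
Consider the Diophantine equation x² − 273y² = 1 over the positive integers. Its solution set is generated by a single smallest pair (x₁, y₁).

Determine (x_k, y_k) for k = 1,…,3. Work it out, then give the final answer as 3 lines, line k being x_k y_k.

√273 = [16; 1,1,10,1,1,32, …], period ℓ=6 (even) → k=5
k=0  a_k=16  p_k/q_k = 16/1
k=1  a_k=1  p_k/q_k = 17/1
…
k=3  a_k=10  p_k/q_k = 347/21
k=4  a_k=1  p_k/q_k = 380/23
k=5  a_k=1  p_k/q_k = 727/44
(x₁, y₁) = (727, 44);  727² − 273·44² = 1 ✓
(727+44√273)^2 = 1057057 + 63976√273
(727+44√273)^3 = 1536960151 + 93021060√273

727 44
1057057 63976
1536960151 93021060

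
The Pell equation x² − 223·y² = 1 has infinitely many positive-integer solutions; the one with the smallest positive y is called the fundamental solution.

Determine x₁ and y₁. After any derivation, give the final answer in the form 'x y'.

224 15

√223 → a₀=14, period (1,13,1,28); ℓ=4 even so k=3
step 0: (14, 1)  from 14·(1,0) + (0,1)
…
step 2: (209, 14)  from 13·(15,1) + (14,1)
step 3: (224, 15)  from 1·(209,14) + (15,1)
→ (224, 15).  Check: 224²=50176, 223·15²=50175, difference 1.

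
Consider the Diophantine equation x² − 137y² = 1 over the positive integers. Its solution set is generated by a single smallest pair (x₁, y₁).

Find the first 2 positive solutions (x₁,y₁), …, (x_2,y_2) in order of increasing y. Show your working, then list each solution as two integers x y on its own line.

6083073 519712
74007554246657 6322892069952

√137 → a₀=11, period (1,2,2,1,1,2,2,1,22); ℓ=9 odd so k=17
k=0  a_k=11  p_k/q_k = 11/1
…
k=2  a_k=2  p_k/q_k = 35/3
…
k=9  a_k=22  p_k/q_k = 39597/3383
k=10  a_k=1  p_k/q_k = 41341/3532
…
k=12  a_k=2  p_k/q_k = 285899/24426
…
k=16  a_k=2  p_k/q_k = 4286741/366241
k=17  a_k=1  p_k/q_k = 6083073/519712
fundamental: x₁=6083073, y₁=519712  (since 37003777123329 − 137·270100562944 = 1)
(6083073+519712√137)^2 = 74007554246657 + 6322892069952√137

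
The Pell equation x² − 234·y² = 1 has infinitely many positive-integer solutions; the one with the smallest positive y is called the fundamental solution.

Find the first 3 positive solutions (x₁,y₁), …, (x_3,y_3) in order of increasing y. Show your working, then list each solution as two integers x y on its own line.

d=234: √d = [15; 3,2,1,2,1,2,3,30] (ℓ=8, even), read p_7/q_7
i=0: a=15 ⇒ p=15, q=1
i=1: a=3 ⇒ p=46, q=3
i=2: a=2 ⇒ p=107, q=7
i=3: a=1 ⇒ p=153, q=10
i=4: a=2 ⇒ p=413, q=27
i=5: a=1 ⇒ p=566, q=37
i=6: a=2 ⇒ p=1545, q=101
i=7: a=3 ⇒ p=5201, q=340
fundamental: x₁=5201, y₁=340  (since 27050401 − 234·115600 = 1)
(5201+340√234)^2 = 54100801 + 3536680√234
(5201+340√234)^3 = 562756526801 + 36788545020√234

5201 340
54100801 3536680
562756526801 36788545020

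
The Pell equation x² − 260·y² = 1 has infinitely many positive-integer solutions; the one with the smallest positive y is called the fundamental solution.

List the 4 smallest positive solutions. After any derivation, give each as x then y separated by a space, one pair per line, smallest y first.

129 8
33281 2064
8586369 532504
2215249921 137383968

[16; 8,32] for √260; ℓ=2 ⇒ convergent index 1
a_0=16:  p_0=16·1+0=16,  q_0=16·0+1=1
a_1=8:  p_1=8·16+1=129,  q_1=8·1+0=8
→ (129, 8).  Check: 129²=16641, 260·8²=16640, difference 1.
n=2: (129,8)∘(129,8) = (129·129+260·8·8, 129·8+8·129) = (33281,2064)
n=3: (33281,2064)∘(129,8) = (129·33281+260·8·2064, 129·2064+8·33281) = (8586369,532504)
n=4: (8586369,532504)∘(129,8) = (129·8586369+260·8·532504, 129·532504+8·8586369) = (2215249921,137383968)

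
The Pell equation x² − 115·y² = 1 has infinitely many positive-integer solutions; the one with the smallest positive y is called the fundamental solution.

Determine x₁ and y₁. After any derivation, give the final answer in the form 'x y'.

1126 105

d=115: √d = [10; 1,2,1,1,1,1,1,2,1,20] (ℓ=10, even), read p_9/q_9
step 0: (10, 1)  from 10·(1,0) + (0,1)
…
step 2: (32, 3)  from 2·(11,1) + (10,1)
…
step 4: (75, 7)  from 1·(43,4) + (32,3)
step 5: (118, 11)  from 1·(75,7) + (43,4)
step 6: (193, 18)  from 1·(118,11) + (75,7)
step 7: (311, 29)  from 1·(193,18) + (118,11)
step 8: (815, 76)  from 2·(311,29) + (193,18)
step 9: (1126, 105)  from 1·(815,76) + (311,29)
→ (1126, 105).  Check: 1126²=1267876, 115·105²=1267875, difference 1.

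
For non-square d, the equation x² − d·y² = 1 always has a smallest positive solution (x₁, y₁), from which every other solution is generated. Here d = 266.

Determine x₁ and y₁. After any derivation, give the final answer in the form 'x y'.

d=266: √d = [16; 3,4,3,32] (ℓ=4, even), read p_3/q_3
a_0=16:  p_0=16·1+0=16,  q_0=16·0+1=1
a_1=3:  p_1=3·16+1=49,  q_1=3·1+0=3
a_2=4:  p_2=4·49+16=212,  q_2=4·3+1=13
a_3=3:  p_3=3·212+49=685,  q_3=3·13+3=42
fundamental: x₁=685, y₁=42  (since 469225 − 266·1764 = 1)

685 42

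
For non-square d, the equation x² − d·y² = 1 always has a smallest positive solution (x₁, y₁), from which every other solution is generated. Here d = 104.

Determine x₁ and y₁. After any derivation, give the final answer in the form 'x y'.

51 5

√104 = [10; 5,20, …], period ℓ=2 (even) → k=1
i=0: a=10 ⇒ p=10, q=1
i=1: a=5 ⇒ p=51, q=5
fundamental: x₁=51, y₁=5  (since 2601 − 104·25 = 1)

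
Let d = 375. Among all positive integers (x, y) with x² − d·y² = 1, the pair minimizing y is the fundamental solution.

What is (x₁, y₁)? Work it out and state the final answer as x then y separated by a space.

√375 → a₀=19, period (2,1,2,1,5,1,2,1,2,38); ℓ=10 even so k=9
i=0: a=19 ⇒ p=19, q=1
…
i=2: a=1 ⇒ p=58, q=3
i=3: a=2 ⇒ p=155, q=8
…
i=7: a=2 ⇒ p=4086, q=211
i=8: a=1 ⇒ p=5519, q=285
i=9: a=2 ⇒ p=15124, q=781
fundamental: x₁=15124, y₁=781  (since 228735376 − 375·609961 = 1)

15124 781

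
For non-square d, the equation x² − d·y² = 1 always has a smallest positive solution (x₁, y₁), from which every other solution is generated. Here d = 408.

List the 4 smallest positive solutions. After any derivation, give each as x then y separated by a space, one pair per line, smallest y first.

101 5
20401 1010
4120901 204015
832401601 41210020

√408 → a₀=20, period (5,40); ℓ=2 even so k=1
a_0=20:  p_0=20·1+0=20,  q_0=20·0+1=1
a_1=5:  p_1=5·20+1=101,  q_1=5·1+0=5
fundamental: x₁=101, y₁=5  (since 10201 − 408·25 = 1)
k=2:  x_2 = 101·101+408·5·5 = 20401,  y_2 = 101·5+5·101 = 1010
k=3:  x_3 = 101·20401+408·5·1010 = 4120901,  y_3 = 101·1010+5·20401 = 204015
k=4:  x_4 = 101·4120901+408·5·204015 = 832401601,  y_4 = 101·204015+5·4120901 = 41210020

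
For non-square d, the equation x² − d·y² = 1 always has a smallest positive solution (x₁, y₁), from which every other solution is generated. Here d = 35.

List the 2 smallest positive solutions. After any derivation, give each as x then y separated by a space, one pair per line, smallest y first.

6 1
71 12

d=35: √d = [5; 1,10] (ℓ=2, even), read p_1/q_1
step 0: (5, 1)  from 5·(1,0) + (0,1)
step 1: (6, 1)  from 1·(5,1) + (1,0)
fundamental: x₁=6, y₁=1  (since 36 − 35·1 = 1)
n=2: (6,1)∘(6,1) = (6·6+35·1·1, 6·1+1·6) = (71,12)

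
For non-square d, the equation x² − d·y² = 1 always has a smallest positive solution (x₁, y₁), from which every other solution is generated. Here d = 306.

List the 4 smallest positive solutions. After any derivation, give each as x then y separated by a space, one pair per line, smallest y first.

√306 = [17; 2,34, …], period ℓ=2 (even) → k=1
step 0: (17, 1)  from 17·(1,0) + (0,1)
step 1: (35, 2)  from 2·(17,1) + (1,0)
→ (35, 2).  Check: 35²=1225, 306·2²=1224, difference 1.
k=2:  x_2 = 35·35+306·2·2 = 2449,  y_2 = 35·2+2·35 = 140
k=3:  x_3 = 35·2449+306·2·140 = 171395,  y_3 = 35·140+2·2449 = 9798
k=4:  x_4 = 35·171395+306·2·9798 = 11995201,  y_4 = 35·9798+2·171395 = 685720

35 2
2449 140
171395 9798
11995201 685720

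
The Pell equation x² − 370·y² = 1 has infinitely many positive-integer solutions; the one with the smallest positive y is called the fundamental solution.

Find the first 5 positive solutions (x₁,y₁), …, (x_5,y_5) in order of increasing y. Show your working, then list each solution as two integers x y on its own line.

213859 11118
91471343761 4755368724
39123940210553539 2033956799880714
16734013458886067250241 869959934526623861928
7157438768568706971928026499 372097523273824548176239590

√370 → a₀=19, period (4,4,38); ℓ=3 odd so k=5
i=0: a=19 ⇒ p=19, q=1
…
i=2: a=4 ⇒ p=327, q=17
…
i=4: a=4 ⇒ p=50339, q=2617
i=5: a=4 ⇒ p=213859, q=11118
(x₁, y₁) = (213859, 11118);  213859² − 370·11118² = 1 ✓
k=2:  x_2 = 213859·213859+370·11118·11118 = 91471343761,  y_2 = 213859·11118+11118·213859 = 4755368724
k=3:  x_3 = 213859·91471343761+370·11118·4755368724 = 39123940210553539,  y_3 = 213859·4755368724+11118·91471343761 = 2033956799880714
k=4:  x_4 = 213859·39123940210553539+370·11118·2033956799880714 = 16734013458886067250241,  y_4 = 213859·2033956799880714+11118·39123940210553539 = 869959934526623861928
k=5:  x_5 = 213859·16734013458886067250241+370·11118·869959934526623861928 = 7157438768568706971928026499,  y_5 = 213859·869959934526623861928+11118·16734013458886067250241 = 372097523273824548176239590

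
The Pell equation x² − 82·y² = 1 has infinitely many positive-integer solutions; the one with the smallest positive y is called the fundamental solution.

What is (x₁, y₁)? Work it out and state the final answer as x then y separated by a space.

163 18

[9; 18] for √82; ℓ=1 ⇒ convergent index 1
a_0=9:  p_0=9·1+0=9,  q_0=9·0+1=1
a_1=18:  p_1=18·9+1=163,  q_1=18·1+0=18
(x₁, y₁) = (163, 18);  163² − 82·18² = 1 ✓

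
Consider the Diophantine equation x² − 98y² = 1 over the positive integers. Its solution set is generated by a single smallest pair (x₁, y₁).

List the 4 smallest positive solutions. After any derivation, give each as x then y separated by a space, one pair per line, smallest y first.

d=98: √d = [9; 1,8,1,18] (ℓ=4, even), read p_3/q_3
step 0: (9, 1)  from 9·(1,0) + (0,1)
step 1: (10, 1)  from 1·(9,1) + (1,0)
step 2: (89, 9)  from 8·(10,1) + (9,1)
step 3: (99, 10)  from 1·(89,9) + (10,1)
fundamental: x₁=99, y₁=10  (since 9801 − 98·100 = 1)
k=2:  x_2 = 99·99+98·10·10 = 19601,  y_2 = 99·10+10·99 = 1980
k=3:  x_3 = 99·19601+98·10·1980 = 3880899,  y_3 = 99·1980+10·19601 = 392030
k=4:  x_4 = 99·3880899+98·10·392030 = 768398401,  y_4 = 99·392030+10·3880899 = 77619960

99 10
19601 1980
3880899 392030
768398401 77619960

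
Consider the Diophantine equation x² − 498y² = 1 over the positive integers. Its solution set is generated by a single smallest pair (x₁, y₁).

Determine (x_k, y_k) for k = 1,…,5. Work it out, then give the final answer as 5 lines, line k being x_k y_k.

√498 → a₀=22, period (3,6,22,6,3,44); ℓ=6 even so k=5
k=0  a_k=22  p_k/q_k = 22/1
k=1  a_k=3  p_k/q_k = 67/3
k=2  a_k=6  p_k/q_k = 424/19
k=3  a_k=22  p_k/q_k = 9395/421
k=4  a_k=6  p_k/q_k = 56794/2545
k=5  a_k=3  p_k/q_k = 179777/8056
fundamental: x₁=179777, y₁=8056  (since 32319769729 − 498·64899136 = 1)
k=2:  x_2 = 179777·179777+498·8056·8056 = 64639539457,  y_2 = 179777·8056+8056·179777 = 2896567024
k=3:  x_3 = 179777·64639539457+498·8056·2896567024 = 23241404969742401,  y_3 = 179777·2896567024+8056·64639539457 = 1041472259739240
k=4:  x_4 = 179777·23241404969742401+498·8056·1041472259739240 = 8356540122426119709697,  y_4 = 179777·1041472259739240+8056·23241404969742401 = 374465516875386131936
k=5:  x_5 = 179777·8356540122426119709697+498·8056·374465516875386131936 = 3004627427155559641130652737,  y_5 = 179777·374465516875386131936+8056·8356540122426119709697 = 134640574453571113022377304

179777 8056
64639539457 2896567024
23241404969742401 1041472259739240
8356540122426119709697 374465516875386131936
3004627427155559641130652737 134640574453571113022377304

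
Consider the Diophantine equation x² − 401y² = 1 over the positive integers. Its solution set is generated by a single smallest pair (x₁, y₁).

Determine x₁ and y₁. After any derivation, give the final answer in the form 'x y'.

801 40

[20; 40] for √401; ℓ=1 ⇒ convergent index 1
i=0: a=20 ⇒ p=20, q=1
i=1: a=40 ⇒ p=801, q=40
→ (801, 40).  Check: 801²=641601, 401·40²=641600, difference 1.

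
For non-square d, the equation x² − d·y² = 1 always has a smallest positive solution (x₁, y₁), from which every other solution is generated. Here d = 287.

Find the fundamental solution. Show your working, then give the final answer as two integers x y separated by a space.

288 17

d=287: √d = [16; 1,15,1,32] (ℓ=4, even), read p_3/q_3
a_0=16:  p_0=16·1+0=16,  q_0=16·0+1=1
…
a_2=15:  p_2=15·17+16=271,  q_2=15·1+1=16
a_3=1:  p_3=1·271+17=288,  q_3=1·16+1=17
(x₁, y₁) = (288, 17);  288² − 287·17² = 1 ✓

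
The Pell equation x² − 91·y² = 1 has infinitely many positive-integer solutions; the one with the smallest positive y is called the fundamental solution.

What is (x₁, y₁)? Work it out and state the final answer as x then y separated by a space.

1574 165

√91 = [9; 1,1,5,1,5,1,1,18, …], period ℓ=8 (even) → k=7
step 0: (9, 1)  from 9·(1,0) + (0,1)
step 1: (10, 1)  from 1·(9,1) + (1,0)
…
step 5: (725, 76)  from 5·(124,13) + (105,11)
step 6: (849, 89)  from 1·(725,76) + (124,13)
step 7: (1574, 165)  from 1·(849,89) + (725,76)
→ (1574, 165).  Check: 1574²=2477476, 91·165²=2477475, difference 1.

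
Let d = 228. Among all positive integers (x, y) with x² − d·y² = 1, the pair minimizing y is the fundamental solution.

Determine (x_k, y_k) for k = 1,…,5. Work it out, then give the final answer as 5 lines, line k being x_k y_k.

√228 → a₀=15, period (10,30); ℓ=2 even so k=1
i=0: a=15 ⇒ p=15, q=1
i=1: a=10 ⇒ p=151, q=10
→ (151, 10).  Check: 151²=22801, 228·10²=22800, difference 1.
k=2:  x_2 = 151·151+228·10·10 = 45601,  y_2 = 151·10+10·151 = 3020
k=3:  x_3 = 151·45601+228·10·3020 = 13771351,  y_3 = 151·3020+10·45601 = 912030
k=4:  x_4 = 151·13771351+228·10·912030 = 4158902401,  y_4 = 151·912030+10·13771351 = 275430040
k=5:  x_5 = 151·4158902401+228·10·275430040 = 1255974753751,  y_5 = 151·275430040+10·4158902401 = 83178960050

151 10
45601 3020
13771351 912030
4158902401 275430040
1255974753751 83178960050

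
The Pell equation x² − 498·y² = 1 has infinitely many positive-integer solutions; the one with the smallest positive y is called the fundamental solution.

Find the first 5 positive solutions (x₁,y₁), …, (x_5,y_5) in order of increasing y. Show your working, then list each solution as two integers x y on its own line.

179777 8056
64639539457 2896567024
23241404969742401 1041472259739240
8356540122426119709697 374465516875386131936
3004627427155559641130652737 134640574453571113022377304

[22; 3,6,22,6,3,44] for √498; ℓ=6 ⇒ convergent index 5
k=0  a_k=22  p_k/q_k = 22/1
…
k=2  a_k=6  p_k/q_k = 424/19
…
k=4  a_k=6  p_k/q_k = 56794/2545
k=5  a_k=3  p_k/q_k = 179777/8056
fundamental: x₁=179777, y₁=8056  (since 32319769729 − 498·64899136 = 1)
n=2: (179777,8056)∘(179777,8056) = (179777·179777+498·8056·8056, 179777·8056+8056·179777) = (64639539457,2896567024)
n=3: (64639539457,2896567024)∘(179777,8056) = (179777·64639539457+498·8056·2896567024, 179777·2896567024+8056·64639539457) = (23241404969742401,1041472259739240)
n=4: (23241404969742401,1041472259739240)∘(179777,8056) = (179777·23241404969742401+498·8056·1041472259739240, 179777·1041472259739240+8056·23241404969742401) = (8356540122426119709697,374465516875386131936)
n=5: (8356540122426119709697,374465516875386131936)∘(179777,8056) = (179777·8356540122426119709697+498·8056·374465516875386131936, 179777·374465516875386131936+8056·8356540122426119709697) = (3004627427155559641130652737,134640574453571113022377304)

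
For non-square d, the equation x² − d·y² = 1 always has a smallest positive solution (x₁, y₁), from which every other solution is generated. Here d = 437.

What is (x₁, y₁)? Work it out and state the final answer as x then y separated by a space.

√437 → a₀=20, period (1,9,2,9,1,40); ℓ=6 even so k=5
k=0  a_k=20  p_k/q_k = 20/1
k=1  a_k=1  p_k/q_k = 21/1
k=2  a_k=9  p_k/q_k = 209/10
k=3  a_k=2  p_k/q_k = 439/21
k=4  a_k=9  p_k/q_k = 4160/199
k=5  a_k=1  p_k/q_k = 4599/220
→ (4599, 220).  Check: 4599²=21150801, 437·220²=21150800, difference 1.

4599 220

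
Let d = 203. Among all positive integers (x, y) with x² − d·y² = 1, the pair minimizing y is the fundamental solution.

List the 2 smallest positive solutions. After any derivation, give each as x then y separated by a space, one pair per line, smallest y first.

57 4
6497 456

√203 = [14; 4,28, …], period ℓ=2 (even) → k=1
a_0=14:  p_0=14·1+0=14,  q_0=14·0+1=1
a_1=4:  p_1=4·14+1=57,  q_1=4·1+0=4
(x₁, y₁) = (57, 4);  57² − 203·4² = 1 ✓
k=2:  x_2 = 57·57+203·4·4 = 6497,  y_2 = 57·4+4·57 = 456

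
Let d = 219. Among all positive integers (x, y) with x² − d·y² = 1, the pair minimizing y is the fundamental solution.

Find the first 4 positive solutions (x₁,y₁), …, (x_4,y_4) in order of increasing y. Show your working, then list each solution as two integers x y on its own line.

74 5
10951 740
1620674 109515
239848801 16207480

√219 = [14; 1,3,1,28, …], period ℓ=4 (even) → k=3
k=0  a_k=14  p_k/q_k = 14/1
…
k=2  a_k=3  p_k/q_k = 59/4
k=3  a_k=1  p_k/q_k = 74/5
fundamental: x₁=74, y₁=5  (since 5476 − 219·25 = 1)
k=2:  x_2 = 74·74+219·5·5 = 10951,  y_2 = 74·5+5·74 = 740
k=3:  x_3 = 74·10951+219·5·740 = 1620674,  y_3 = 74·740+5·10951 = 109515
k=4:  x_4 = 74·1620674+219·5·109515 = 239848801,  y_4 = 74·109515+5·1620674 = 16207480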